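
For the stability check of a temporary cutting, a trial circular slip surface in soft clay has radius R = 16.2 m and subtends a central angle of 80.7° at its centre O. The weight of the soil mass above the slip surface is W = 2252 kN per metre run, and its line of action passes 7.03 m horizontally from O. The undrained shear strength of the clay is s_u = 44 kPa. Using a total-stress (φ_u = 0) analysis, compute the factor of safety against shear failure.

FS = 1.03

Taking moments about the centre O, the resisting moment is provided by the undrained shear strength acting along the arc:
Arc length L_a = R·θ = 16.2·(80.7°·π/180) = 16.2·1.4085 = 22.82 m
M_R = s_u·L_a·R = 44·22.82·16.2 = 16264.2 kN·m/m
M_D = W·d = 2252·7.03 = 15831.6 kN·m/m
FS = M_R / M_D = 16264.2 / 15831.6 = 1.027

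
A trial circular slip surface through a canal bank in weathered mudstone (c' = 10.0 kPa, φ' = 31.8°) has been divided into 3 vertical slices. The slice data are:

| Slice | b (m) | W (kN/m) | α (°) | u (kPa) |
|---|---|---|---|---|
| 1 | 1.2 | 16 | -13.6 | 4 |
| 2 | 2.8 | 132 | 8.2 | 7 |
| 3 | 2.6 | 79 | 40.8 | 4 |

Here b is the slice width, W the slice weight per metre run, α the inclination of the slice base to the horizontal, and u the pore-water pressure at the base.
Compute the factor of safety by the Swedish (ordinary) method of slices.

FS = 2.68

Ordinary method of slices: FS = Σ[c'·Δl_i + (W_i cosα_i − u_i·Δl_i)·tanφ'] / Σ W_i sinα_i, with Δl_i = b_i / cosα_i.
Slice 1: Δl = 1.2/cos(-13.6°) = 1.235 m; N'_1 = 16·cos(-13.6°) − 4·1.235 = 10.6; c'Δl = 12.35; W sinα = -3.8
Slice 2: Δl = 2.8/cos8.2° = 2.829 m; N'_2 = 132·cos8.2° − 7·2.829 = 110.8; c'Δl = 28.29; W sinα = 18.8
Slice 3: Δl = 2.6/cos40.8° = 3.435 m; N'_3 = 79·cos40.8° − 4·3.435 = 46.1; c'Δl = 34.35; W sinα = 51.6
Σc'Δl = 75.0 kN/m; ΣN' = 167.5 kN/m; ΣW sinα = 66.7 kN/m
Resisting = 75.0 + 167.5·tan31.8° = 75.0 + 103.9 = 178.9 kN/m
FS = 178.9 / 66.7 = 2.682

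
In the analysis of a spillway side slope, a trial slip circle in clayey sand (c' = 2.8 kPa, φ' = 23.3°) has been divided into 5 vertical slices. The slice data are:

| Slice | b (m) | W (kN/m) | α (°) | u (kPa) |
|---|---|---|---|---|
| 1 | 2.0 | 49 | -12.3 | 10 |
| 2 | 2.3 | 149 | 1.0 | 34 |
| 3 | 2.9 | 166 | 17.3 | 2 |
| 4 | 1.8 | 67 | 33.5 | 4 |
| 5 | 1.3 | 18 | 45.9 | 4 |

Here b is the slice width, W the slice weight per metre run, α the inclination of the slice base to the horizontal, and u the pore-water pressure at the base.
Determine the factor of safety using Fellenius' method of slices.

FS = 1.78

Ordinary method of slices: FS = Σ[c'·Δl_i + (W_i cosα_i − u_i·Δl_i)·tanφ'] / Σ W_i sinα_i, with Δl_i = b_i / cosα_i.
Slice 1: Δl = 2.0/cos(-12.3°) = 2.047 m; N'_1 = 49·cos(-12.3°) − 10·2.047 = 27.4; c'Δl = 5.73; W sinα = -10.4
Slice 2: Δl = 2.3/cos1.0° = 2.300 m; N'_2 = 149·cos1.0° − 34·2.300 = 70.8; c'Δl = 6.44; W sinα = 2.6
Slice 3: Δl = 2.9/cos17.3° = 3.037 m; N'_3 = 166·cos17.3° − 2·3.037 = 152.4; c'Δl = 8.50; W sinα = 49.4
Slice 4: Δl = 1.8/cos33.5° = 2.159 m; N'_4 = 67·cos33.5° − 4·2.159 = 47.2; c'Δl = 6.04; W sinα = 37.0
Slice 5: Δl = 1.3/cos45.9° = 1.868 m; N'_5 = 18·cos45.9° − 4·1.868 = 5.1; c'Δl = 5.23; W sinα = 12.9
Σc'Δl = 32.0 kN/m; ΣN' = 302.9 kN/m; ΣW sinα = 91.4 kN/m
Resisting = 32.0 + 302.9·tan23.3° = 32.0 + 130.4 = 162.4 kN/m
FS = 162.4 / 91.4 = 1.776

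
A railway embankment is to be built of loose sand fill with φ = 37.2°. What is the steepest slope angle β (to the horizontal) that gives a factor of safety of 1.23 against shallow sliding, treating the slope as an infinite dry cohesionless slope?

β = 31.7°

For an infinite dry cohesionless slope FS = tanφ/tanβ, so tanβ = tanφ / FS.
tanβ = tan37.2° / 1.23 = 0.7590 / 1.23 = 0.6171
β = arctan(0.6171) = 31.68°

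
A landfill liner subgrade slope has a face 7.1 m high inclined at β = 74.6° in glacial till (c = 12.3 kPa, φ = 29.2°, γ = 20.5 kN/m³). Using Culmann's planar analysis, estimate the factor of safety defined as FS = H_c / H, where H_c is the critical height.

FS = 0.96

H_c = (4c/γ) · sinβ cosφ / [1 − cos(β − φ)]
    = (4·12.3/20.5) · sin74.6°·cos29.2° / [1 − cos45.4°]
    = 2.400 · 0.8416 / 0.2978 = 6.78 m
FS = H_c / H = 6.78 / 7.1 = 0.955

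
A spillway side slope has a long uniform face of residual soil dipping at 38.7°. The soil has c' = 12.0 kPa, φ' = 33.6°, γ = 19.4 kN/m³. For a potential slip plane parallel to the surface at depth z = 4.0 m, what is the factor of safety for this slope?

FS = 1.15

For an infinite slope with a slip plane parallel to the surface (no pore pressure): FS = [c' + γz cos²β tanφ'] / [γz sinβ cosβ].
γz = 19.4·4.0 = 77.60 kN/m²
Numerator = 12.0 + 77.60·cos²38.7°·tan33.6° = 12.0 + 77.60·0.6091·0.6644 = 43.402 kPa
Denominator = 77.60·sin38.7°·cos38.7° = 77.60·0.6252·0.7804 = 37.866 kPa
FS = 43.402 / 37.866 = 1.146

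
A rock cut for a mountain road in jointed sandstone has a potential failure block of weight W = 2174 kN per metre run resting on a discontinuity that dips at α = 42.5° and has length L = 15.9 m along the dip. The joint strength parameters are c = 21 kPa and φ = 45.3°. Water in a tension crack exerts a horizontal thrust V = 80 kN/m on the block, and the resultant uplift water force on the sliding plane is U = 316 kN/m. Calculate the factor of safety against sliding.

FS = 1.03

Resolving the block weight along and normal to the plane and applying the Mohr–Coulomb strength on the joint:
N' = W cosα − U − V sinα = 2174·cos42.5° − 316 − 80·sin42.5° = 1232.8 kN/m
Driving force T = W sinα + V cosα = 2174·sin42.5° + 80·cos42.5° = 1527.7 kN/m
Resisting force R = c·L + N'·tanφ = 21·15.9 + 1232.8·tan45.3° = 333.9 + 1245.8 = 1579.7 kN/m
FS = R / T = 1579.7 / 1527.7 = 1.034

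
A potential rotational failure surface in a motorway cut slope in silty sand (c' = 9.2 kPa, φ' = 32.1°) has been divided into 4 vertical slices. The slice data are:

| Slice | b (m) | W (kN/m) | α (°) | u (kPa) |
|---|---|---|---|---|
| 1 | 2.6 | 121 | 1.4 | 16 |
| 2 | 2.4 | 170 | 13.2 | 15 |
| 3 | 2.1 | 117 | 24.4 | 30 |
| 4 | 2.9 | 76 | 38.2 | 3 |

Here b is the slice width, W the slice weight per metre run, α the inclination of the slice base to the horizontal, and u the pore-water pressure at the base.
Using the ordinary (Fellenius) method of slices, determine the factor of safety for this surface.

Ordinary method of slices: FS = Σ[c'·Δl_i + (W_i cosα_i − u_i·Δl_i)·tanφ'] / Σ W_i sinα_i, with Δl_i = b_i / cosα_i.
Slice 1: Δl = 2.6/cos1.4° = 2.601 m; N'_1 = 121·cos1.4° − 16·2.601 = 79.4; c'Δl = 23.93; W sinα = 3.0
Slice 2: Δl = 2.4/cos13.2° = 2.465 m; N'_2 = 170·cos13.2° − 15·2.465 = 128.5; c'Δl = 22.68; W sinα = 38.8
Slice 3: Δl = 2.1/cos24.4° = 2.306 m; N'_3 = 117·cos24.4° − 30·2.306 = 37.4; c'Δl = 21.21; W sinα = 48.3
Slice 4: Δl = 2.9/cos38.2° = 3.690 m; N'_4 = 76·cos38.2° − 3·3.690 = 48.7; c'Δl = 33.95; W sinα = 47.0
Σc'Δl = 101.8 kN/m; ΣN' = 293.9 kN/m; ΣW sinα = 137.1 kN/m
Resisting = 101.8 + 293.9·tan32.1° = 101.8 + 184.4 = 286.1 kN/m
FS = 286.1 / 137.1 = 2.087

FS = 2.09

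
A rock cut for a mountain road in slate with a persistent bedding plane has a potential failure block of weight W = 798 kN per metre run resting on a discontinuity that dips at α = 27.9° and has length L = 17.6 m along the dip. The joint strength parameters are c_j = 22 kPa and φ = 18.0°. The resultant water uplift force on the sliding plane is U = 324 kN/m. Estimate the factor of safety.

Resolving the block weight along and normal to the plane and applying the Mohr–Coulomb strength on the joint:
N' = W cosα − U = 798·cos27.9° − 324 = 381.2 kN/m
Driving force T = W sinα = 798·sin27.9° = 373.4 kN/m
Resisting force R = c_j·L + N'·tanφ = 22·17.6 + 381.2·tan18.0° = 387.2 + 123.9 = 511.1 kN/m
FS = R / T = 511.1 / 373.4 = 1.369

FS = 1.37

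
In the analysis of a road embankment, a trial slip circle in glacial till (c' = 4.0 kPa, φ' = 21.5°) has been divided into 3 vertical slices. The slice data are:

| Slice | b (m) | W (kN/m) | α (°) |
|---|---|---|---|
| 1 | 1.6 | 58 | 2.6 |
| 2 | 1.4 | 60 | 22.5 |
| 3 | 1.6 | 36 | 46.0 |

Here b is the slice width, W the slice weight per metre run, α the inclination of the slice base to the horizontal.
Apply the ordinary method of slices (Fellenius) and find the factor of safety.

Ordinary method of slices: FS = Σ[c'·Δl_i + (W_i cosα_i)·tanφ'] / Σ W_i sinα_i, with Δl_i = b_i / cosα_i.
Slice 1: Δl = 1.6/cos2.6° = 1.602 m; N'_1 = 58·cos2.6° = 57.9; c'Δl = 6.41; W sinα = 2.6
Slice 2: Δl = 1.4/cos22.5° = 1.515 m; N'_2 = 60·cos22.5° = 55.4; c'Δl = 6.06; W sinα = 23.0
Slice 3: Δl = 1.6/cos46.0° = 2.303 m; N'_3 = 36·cos46.0° = 25.0; c'Δl = 9.21; W sinα = 25.9
Σc'Δl = 21.7 kN/m; ΣN' = 138.4 kN/m; ΣW sinα = 51.5 kN/m
Resisting = 21.7 + 138.4·tan21.5° = 21.7 + 54.5 = 76.2 kN/m
FS = 76.2 / 51.5 = 1.480

FS = 1.48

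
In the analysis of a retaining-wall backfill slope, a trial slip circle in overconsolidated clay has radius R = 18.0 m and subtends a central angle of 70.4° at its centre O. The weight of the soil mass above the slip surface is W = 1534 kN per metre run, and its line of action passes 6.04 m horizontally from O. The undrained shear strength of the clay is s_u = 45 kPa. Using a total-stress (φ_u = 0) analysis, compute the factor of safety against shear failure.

FS = 1.93

Taking moments about the centre O, the resisting moment is provided by the undrained shear strength acting along the arc:
Arc length L_a = R·θ = 18.0·(70.4°·π/180) = 18.0·1.2287 = 22.12 m
M_R = s_u·L_a·R = 45·22.12·18.0 = 17914.6 kN·m/m
M_D = W·d = 1534·6.04 = 9265.4 kN·m/m
FS = M_R / M_D = 17914.6 / 9265.4 = 1.934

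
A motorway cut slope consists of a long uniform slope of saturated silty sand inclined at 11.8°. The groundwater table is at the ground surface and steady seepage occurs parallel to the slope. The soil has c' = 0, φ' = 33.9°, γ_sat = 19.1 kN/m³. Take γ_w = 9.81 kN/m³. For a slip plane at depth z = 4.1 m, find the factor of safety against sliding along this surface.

FS = 1.56

With seepage parallel to the slope and the water table at the surface, the effective normal stress on the slip plane uses the buoyant unit weight γ' = γ_sat − γ_w while the driving shear stress uses γ_sat:
FS = [c' + γ' z cos²β tanφ'] / [γ_sat z sinβ cosβ]
(For c' = 0 this reduces to FS = (γ'/γ_sat)·tanφ'/tanβ.)
γ' = 19.1 − 9.81 = 9.29 kN/m³
Numerator = 0.0 + 9.29·4.1·cos²11.8°·tan33.9° = 0.0 + 9.29·4.1·0.9582·0.6720 = 24.524 kPa
Denominator = 19.1·4.1·sin11.8°·cos11.8° = 19.1·4.1·0.2045·0.9789 = 15.676 kPa
FS = 24.524 / 15.676 = 1.564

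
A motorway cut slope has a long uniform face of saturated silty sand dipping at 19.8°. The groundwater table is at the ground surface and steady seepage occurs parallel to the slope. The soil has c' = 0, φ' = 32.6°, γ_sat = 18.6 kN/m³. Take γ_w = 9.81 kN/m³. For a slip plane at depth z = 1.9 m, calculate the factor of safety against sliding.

FS = 0.84

With seepage parallel to the slope and the water table at the surface, the effective normal stress on the slip plane uses the buoyant unit weight γ' = γ_sat − γ_w while the driving shear stress uses γ_sat:
FS = [c' + γ' z cos²β tanφ'] / [γ_sat z sinβ cosβ]
(For c' = 0 this reduces to FS = (γ'/γ_sat)·tanφ'/tanβ.)
γ' = 18.6 − 9.81 = 8.79 kN/m³
Numerator = 0.0 + 8.79·1.9·cos²19.8°·tan32.6° = 0.0 + 8.79·1.9·0.8853·0.6395 = 9.455 kPa
Denominator = 18.6·1.9·sin19.8°·cos19.8° = 18.6·1.9·0.3387·0.9409 = 11.263 kPa
FS = 9.455 / 11.263 = 0.839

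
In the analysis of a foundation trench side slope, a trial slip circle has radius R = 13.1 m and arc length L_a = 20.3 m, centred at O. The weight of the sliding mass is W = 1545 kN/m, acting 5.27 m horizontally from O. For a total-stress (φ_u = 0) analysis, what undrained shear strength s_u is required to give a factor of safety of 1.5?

FS = s_u·L_a·R / (W·d), so s_u = FS·W·d / (L_a·R).
s_u = 1.5·1545·5.27 / (20.30·13.1) = 12213.2 / 265.93 = 45.93 kPa

s_u = 45.9 kPa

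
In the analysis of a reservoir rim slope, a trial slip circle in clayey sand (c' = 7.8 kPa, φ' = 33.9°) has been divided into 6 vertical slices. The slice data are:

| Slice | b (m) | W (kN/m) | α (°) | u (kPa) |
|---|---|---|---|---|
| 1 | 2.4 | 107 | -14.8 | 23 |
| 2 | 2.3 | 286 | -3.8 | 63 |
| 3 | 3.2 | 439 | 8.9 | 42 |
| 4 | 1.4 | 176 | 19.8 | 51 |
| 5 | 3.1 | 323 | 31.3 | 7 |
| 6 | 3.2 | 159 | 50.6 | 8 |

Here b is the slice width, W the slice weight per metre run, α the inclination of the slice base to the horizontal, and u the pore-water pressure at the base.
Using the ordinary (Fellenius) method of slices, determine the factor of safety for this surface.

Ordinary method of slices: FS = Σ[c'·Δl_i + (W_i cosα_i − u_i·Δl_i)·tanφ'] / Σ W_i sinα_i, with Δl_i = b_i / cosα_i.
Slice 1: Δl = 2.4/cos(-14.8°) = 2.482 m; N'_1 = 107·cos(-14.8°) − 23·2.482 = 46.4; c'Δl = 19.36; W sinα = -27.3
Slice 2: Δl = 2.3/cos(-3.8°) = 2.305 m; N'_2 = 286·cos(-3.8°) − 63·2.305 = 140.2; c'Δl = 17.98; W sinα = -19.0
Slice 3: Δl = 3.2/cos8.9° = 3.239 m; N'_3 = 439·cos8.9° − 42·3.239 = 297.7; c'Δl = 25.26; W sinα = 67.9
Slice 4: Δl = 1.4/cos19.8° = 1.488 m; N'_4 = 176·cos19.8° − 51·1.488 = 89.7; c'Δl = 11.61; W sinα = 59.6
Slice 5: Δl = 3.1/cos31.3° = 3.628 m; N'_5 = 323·cos31.3° − 7·3.628 = 250.6; c'Δl = 28.30; W sinα = 167.8
Slice 6: Δl = 3.2/cos50.6° = 5.042 m; N'_6 = 159·cos50.6° − 8·5.042 = 60.6; c'Δl = 39.32; W sinα = 122.9
Σc'Δl = 141.8 kN/m; ΣN' = 885.1 kN/m; ΣW sinα = 371.9 kN/m
Resisting = 141.8 + 885.1·tan33.9° = 141.8 + 594.7 = 736.6 kN/m
FS = 736.6 / 371.9 = 1.980

FS = 1.98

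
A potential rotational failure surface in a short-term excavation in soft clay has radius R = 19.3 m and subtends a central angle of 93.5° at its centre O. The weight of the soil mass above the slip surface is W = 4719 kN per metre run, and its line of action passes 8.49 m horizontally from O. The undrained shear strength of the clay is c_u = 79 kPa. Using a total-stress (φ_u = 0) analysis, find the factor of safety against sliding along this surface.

FS = 1.20

Taking moments about the centre O, the resisting moment is provided by the undrained shear strength acting along the arc:
Arc length L_a = R·θ = 19.3·(93.5°·π/180) = 19.3·1.6319 = 31.50 m
M_R = c_u·L_a·R = 79·31.50·19.3 = 48020.9 kN·m/m
M_D = W·d = 4719·8.49 = 40064.3 kN·m/m
FS = M_R / M_D = 48020.9 / 40064.3 = 1.199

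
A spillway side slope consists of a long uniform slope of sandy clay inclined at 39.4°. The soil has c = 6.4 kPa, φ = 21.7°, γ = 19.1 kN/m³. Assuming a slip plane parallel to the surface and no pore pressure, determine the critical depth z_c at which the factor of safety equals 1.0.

z_c = 1.33 m

Setting FS = 1.00 in FS = [c + γz cos²β tanφ] / [γz sinβ cosβ] and solving for z:
z = c / [γ cosβ (FS·sinβ − cosβ·tanφ)]
  = 6.4 / [19.1·cos39.4°·(1.00·sin39.4° − cos39.4°·tan21.7°)]
  = 6.4 / [19.1·0.7727·(1.00·0.6347 − 0.7727·0.3979)]
  = 6.4 / 4.8295 = 1.325 m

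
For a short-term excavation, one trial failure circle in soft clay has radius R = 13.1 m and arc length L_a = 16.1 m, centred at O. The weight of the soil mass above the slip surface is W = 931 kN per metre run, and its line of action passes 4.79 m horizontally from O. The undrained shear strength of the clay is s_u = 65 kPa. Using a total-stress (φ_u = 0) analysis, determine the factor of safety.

FS = 3.07

Taking moments about the centre O, the resisting moment is provided by the undrained shear strength acting along the arc:
M_R = s_u·L_a·R = 65·16.10·13.1 = 13709.1 kN·m/m
M_D = W·d = 931·4.79 = 4459.5 kN·m/m
FS = M_R / M_D = 13709.1 / 4459.5 = 3.074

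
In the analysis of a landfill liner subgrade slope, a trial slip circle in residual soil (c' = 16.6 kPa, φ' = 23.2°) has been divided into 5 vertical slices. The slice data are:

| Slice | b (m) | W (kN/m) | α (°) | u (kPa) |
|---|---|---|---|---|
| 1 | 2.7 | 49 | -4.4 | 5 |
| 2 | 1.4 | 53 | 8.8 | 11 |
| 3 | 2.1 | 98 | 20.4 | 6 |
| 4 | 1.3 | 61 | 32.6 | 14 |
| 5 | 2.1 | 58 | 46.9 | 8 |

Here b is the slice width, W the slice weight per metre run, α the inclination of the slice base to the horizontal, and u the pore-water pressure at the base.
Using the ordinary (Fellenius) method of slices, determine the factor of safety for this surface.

Ordinary method of slices: FS = Σ[c'·Δl_i + (W_i cosα_i − u_i·Δl_i)·tanφ'] / Σ W_i sinα_i, with Δl_i = b_i / cosα_i.
Slice 1: Δl = 2.7/cos(-4.4°) = 2.708 m; N'_1 = 49·cos(-4.4°) − 5·2.708 = 35.3; c'Δl = 44.95; W sinα = -3.8
Slice 2: Δl = 1.4/cos8.8° = 1.417 m; N'_2 = 53·cos8.8° − 11·1.417 = 36.8; c'Δl = 23.52; W sinα = 8.1
Slice 3: Δl = 2.1/cos20.4° = 2.241 m; N'_3 = 98·cos20.4° − 6·2.241 = 78.4; c'Δl = 37.19; W sinα = 34.2
Slice 4: Δl = 1.3/cos32.6° = 1.543 m; N'_4 = 61·cos32.6° − 14·1.543 = 29.8; c'Δl = 25.62; W sinα = 32.9
Slice 5: Δl = 2.1/cos46.9° = 3.073 m; N'_5 = 58·cos46.9° − 8·3.073 = 15.0; c'Δl = 51.02; W sinα = 42.3
Σc'Δl = 182.3 kN/m; ΣN' = 195.3 kN/m; ΣW sinα = 113.7 kN/m
Resisting = 182.3 + 195.3·tan23.2° = 182.3 + 83.7 = 266.0 kN/m
FS = 266.0 / 113.7 = 2.339

FS = 2.34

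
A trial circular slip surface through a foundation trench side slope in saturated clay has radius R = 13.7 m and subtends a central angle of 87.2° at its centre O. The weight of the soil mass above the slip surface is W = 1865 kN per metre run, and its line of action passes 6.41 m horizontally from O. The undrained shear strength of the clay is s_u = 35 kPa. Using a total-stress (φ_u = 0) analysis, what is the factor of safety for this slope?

Taking moments about the centre O, the resisting moment is provided by the undrained shear strength acting along the arc:
Arc length L_a = R·θ = 13.7·(87.2°·π/180) = 13.7·1.5219 = 20.85 m
M_R = s_u·L_a·R = 35·20.85·13.7 = 9997.8 kN·m/m
M_D = W·d = 1865·6.41 = 11954.6 kN·m/m
FS = M_R / M_D = 9997.8 / 11954.6 = 0.836

FS = 0.84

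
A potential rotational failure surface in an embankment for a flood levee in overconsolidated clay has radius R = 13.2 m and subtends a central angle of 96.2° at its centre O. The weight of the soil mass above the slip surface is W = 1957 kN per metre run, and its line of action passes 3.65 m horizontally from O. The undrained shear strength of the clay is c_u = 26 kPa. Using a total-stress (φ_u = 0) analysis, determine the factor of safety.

FS = 1.06

Taking moments about the centre O, the resisting moment is provided by the undrained shear strength acting along the arc:
Arc length L_a = R·θ = 13.2·(96.2°·π/180) = 13.2·1.6790 = 22.16 m
M_R = c_u·L_a·R = 26·22.16·13.2 = 7606.3 kN·m/m
M_D = W·d = 1957·3.65 = 7143.1 kN·m/m
FS = M_R / M_D = 7606.3 / 7143.1 = 1.065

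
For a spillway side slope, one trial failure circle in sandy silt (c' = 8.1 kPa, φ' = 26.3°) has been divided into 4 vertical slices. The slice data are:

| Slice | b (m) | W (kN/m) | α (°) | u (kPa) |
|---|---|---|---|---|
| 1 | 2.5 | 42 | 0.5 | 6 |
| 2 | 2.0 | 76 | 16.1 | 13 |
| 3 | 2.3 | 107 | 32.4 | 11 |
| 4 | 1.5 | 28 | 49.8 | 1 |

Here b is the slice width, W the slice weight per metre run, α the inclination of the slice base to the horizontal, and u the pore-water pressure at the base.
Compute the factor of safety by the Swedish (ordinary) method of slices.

FS = 1.51

Ordinary method of slices: FS = Σ[c'·Δl_i + (W_i cosα_i − u_i·Δl_i)·tanφ'] / Σ W_i sinα_i, with Δl_i = b_i / cosα_i.
Slice 1: Δl = 2.5/cos0.5° = 2.500 m; N'_1 = 42·cos0.5° − 6·2.500 = 27.0; c'Δl = 20.25; W sinα = 0.4
Slice 2: Δl = 2.0/cos16.1° = 2.082 m; N'_2 = 76·cos16.1° − 13·2.082 = 46.0; c'Δl = 16.86; W sinα = 21.1
Slice 3: Δl = 2.3/cos32.4° = 2.724 m; N'_3 = 107·cos32.4° − 11·2.724 = 60.4; c'Δl = 22.06; W sinα = 57.3
Slice 4: Δl = 1.5/cos49.8° = 2.324 m; N'_4 = 28·cos49.8° − 1·2.324 = 15.7; c'Δl = 18.82; W sinα = 21.4
Σc'Δl = 78.0 kN/m; ΣN' = 149.1 kN/m; ΣW sinα = 100.2 kN/m
Resisting = 78.0 + 149.1·tan26.3° = 78.0 + 73.7 = 151.7 kN/m
FS = 151.7 / 100.2 = 1.514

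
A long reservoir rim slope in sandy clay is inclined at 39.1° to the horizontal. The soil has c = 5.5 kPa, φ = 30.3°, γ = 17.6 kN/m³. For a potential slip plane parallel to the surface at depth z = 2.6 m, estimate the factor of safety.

For an infinite slope with a slip plane parallel to the surface (no pore pressure): FS = [c + γz cos²β tanφ] / [γz sinβ cosβ].
γz = 17.6·2.6 = 45.76 kN/m²
Numerator = 5.5 + 45.76·cos²39.1°·tan30.3° = 5.5 + 45.76·0.6022·0.5844 = 21.604 kPa
Denominator = 45.76·sin39.1°·cos39.1° = 45.76·0.6307·0.7760 = 22.396 kPa
FS = 21.604 / 22.396 = 0.965

FS = 0.96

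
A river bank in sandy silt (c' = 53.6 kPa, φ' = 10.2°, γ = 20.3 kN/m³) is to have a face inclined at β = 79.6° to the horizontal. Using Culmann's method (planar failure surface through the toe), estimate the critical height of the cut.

Culmann's analysis gives the critical failure plane at α_cr = (β + φ')/2 = (79.6 + 10.2)/2 = 44.9°, and the critical height
H_c = (4c'/γ) · sinβ cosφ' / [1 − cos(β − φ')]
    = (4·53.6/20.3) · sin79.6°·cos10.2° / [1 − cos(69.4°)]
    = 10.562 · 0.9836·0.9842 / [1 − 0.3518]
    = 10.562 · 0.9680 / 0.6482
    = 15.77 m

H_c = 15.77 m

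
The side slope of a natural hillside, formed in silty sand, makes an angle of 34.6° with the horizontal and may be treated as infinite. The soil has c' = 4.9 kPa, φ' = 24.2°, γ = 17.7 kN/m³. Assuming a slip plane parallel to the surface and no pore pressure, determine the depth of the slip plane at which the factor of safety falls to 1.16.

Setting FS = 1.16 in FS = [c' + γz cos²β tanφ'] / [γz sinβ cosβ] and solving for z:
z = c' / [γ cosβ (FS·sinβ − cosβ·tanφ')]
  = 4.9 / [17.7·cos34.6°·(1.16·sin34.6° − cos34.6°·tan24.2°)]
  = 4.9 / [17.7·0.8231·(1.16·0.5678 − 0.8231·0.4494)]
  = 4.9 / 4.2072 = 1.165 m

z = 1.16 m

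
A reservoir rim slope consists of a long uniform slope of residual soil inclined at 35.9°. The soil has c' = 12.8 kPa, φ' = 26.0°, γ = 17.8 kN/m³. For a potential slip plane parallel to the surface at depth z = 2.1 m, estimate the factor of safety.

For an infinite slope with a slip plane parallel to the surface (no pore pressure): FS = [c' + γz cos²β tanφ'] / [γz sinβ cosβ].
γz = 17.8·2.1 = 37.38 kN/m²
Numerator = 12.8 + 37.38·cos²35.9°·tan26.0° = 12.8 + 37.38·0.6562·0.4877 = 24.763 kPa
Denominator = 37.38·sin35.9°·cos35.9° = 37.38·0.5864·0.8100 = 17.755 kPa
FS = 24.763 / 17.755 = 1.395

FS = 1.39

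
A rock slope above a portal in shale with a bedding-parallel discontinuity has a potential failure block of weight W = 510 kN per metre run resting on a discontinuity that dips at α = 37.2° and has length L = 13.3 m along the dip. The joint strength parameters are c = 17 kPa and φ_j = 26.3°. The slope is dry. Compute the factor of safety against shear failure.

Resolving the block weight along and normal to the plane and applying the Mohr–Coulomb strength on the joint:
N' = W cosα = 510·cos37.2° = 406.2 kN/m
Driving force T = W sinα = 510·sin37.2° = 308.3 kN/m
Resisting force R = c·L + N'·tanφ_j = 17·13.3 + 406.2·tan26.3° = 226.1 + 200.8 = 426.9 kN/m
FS = R / T = 426.9 / 308.3 = 1.384

FS = 1.38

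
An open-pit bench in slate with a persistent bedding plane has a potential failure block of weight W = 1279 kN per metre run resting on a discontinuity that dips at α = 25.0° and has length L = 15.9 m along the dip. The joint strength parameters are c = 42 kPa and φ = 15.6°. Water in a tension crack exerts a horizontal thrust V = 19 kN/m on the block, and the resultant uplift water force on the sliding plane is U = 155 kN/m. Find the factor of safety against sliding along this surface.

FS = 1.70

Resolving the block weight along and normal to the plane and applying the Mohr–Coulomb strength on the joint:
N' = W cosα − U − V sinα = 1279·cos25.0° − 155 − 19·sin25.0° = 996.1 kN/m
Driving force T = W sinα + V cosα = 1279·sin25.0° + 19·cos25.0° = 557.7 kN/m
Resisting force R = c·L + N'·tanφ = 42·15.9 + 996.1·tan15.6° = 667.8 + 278.1 = 945.9 kN/m
FS = R / T = 945.9 / 557.7 = 1.696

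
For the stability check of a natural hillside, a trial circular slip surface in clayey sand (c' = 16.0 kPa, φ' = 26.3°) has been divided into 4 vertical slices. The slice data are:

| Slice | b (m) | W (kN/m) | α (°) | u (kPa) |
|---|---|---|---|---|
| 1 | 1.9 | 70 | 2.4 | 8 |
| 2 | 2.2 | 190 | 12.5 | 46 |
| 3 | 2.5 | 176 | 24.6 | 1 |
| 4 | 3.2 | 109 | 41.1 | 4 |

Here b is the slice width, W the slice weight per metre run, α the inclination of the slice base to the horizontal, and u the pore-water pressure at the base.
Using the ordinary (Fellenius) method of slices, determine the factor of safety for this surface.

FS = 1.88

Ordinary method of slices: FS = Σ[c'·Δl_i + (W_i cosα_i − u_i·Δl_i)·tanφ'] / Σ W_i sinα_i, with Δl_i = b_i / cosα_i.
Slice 1: Δl = 1.9/cos2.4° = 1.902 m; N'_1 = 70·cos2.4° − 8·1.902 = 54.7; c'Δl = 30.43; W sinα = 2.9
Slice 2: Δl = 2.2/cos12.5° = 2.253 m; N'_2 = 190·cos12.5° − 46·2.253 = 81.8; c'Δl = 36.05; W sinα = 41.1
Slice 3: Δl = 2.5/cos24.6° = 2.750 m; N'_3 = 176·cos24.6° − 1·2.750 = 157.3; c'Δl = 43.99; W sinα = 73.3
Slice 4: Δl = 3.2/cos41.1° = 4.246 m; N'_4 = 109·cos41.1° − 4·4.246 = 65.2; c'Δl = 67.94; W sinα = 71.7
Σc'Δl = 178.4 kN/m; ΣN' = 359.0 kN/m; ΣW sinα = 189.0 kN/m
Resisting = 178.4 + 359.0·tan26.3° = 178.4 + 177.4 = 355.8 kN/m
FS = 355.8 / 189.0 = 1.883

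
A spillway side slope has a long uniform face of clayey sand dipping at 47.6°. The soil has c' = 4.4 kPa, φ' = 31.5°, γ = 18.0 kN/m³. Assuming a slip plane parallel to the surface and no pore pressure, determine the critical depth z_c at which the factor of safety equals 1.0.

z_c = 1.11 m

Setting FS = 1.00 in FS = [c' + γz cos²β tanφ'] / [γz sinβ cosβ] and solving for z:
z = c' / [γ cosβ (FS·sinβ − cosβ·tanφ')]
  = 4.4 / [18.0·cos47.6°·(1.00·sin47.6° − cos47.6°·tan31.5°)]
  = 4.4 / [18.0·0.6743·(1.00·0.7385 − 0.6743·0.6128)]
  = 4.4 / 3.9476 = 1.115 m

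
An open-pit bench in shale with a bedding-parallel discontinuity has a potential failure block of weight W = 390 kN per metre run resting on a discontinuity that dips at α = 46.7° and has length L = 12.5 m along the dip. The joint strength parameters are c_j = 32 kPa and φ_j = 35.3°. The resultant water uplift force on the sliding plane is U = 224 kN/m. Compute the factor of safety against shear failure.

Resolving the block weight along and normal to the plane and applying the Mohr–Coulomb strength on the joint:
N' = W cosα − U = 390·cos46.7° − 224 = 43.5 kN/m
Driving force T = W sinα = 390·sin46.7° = 283.8 kN/m
Resisting force R = c_j·L + N'·tanφ_j = 32·12.5 + 43.5·tan35.3° = 400.0 + 30.8 = 430.8 kN/m
FS = R / T = 430.8 / 283.8 = 1.518

FS = 1.52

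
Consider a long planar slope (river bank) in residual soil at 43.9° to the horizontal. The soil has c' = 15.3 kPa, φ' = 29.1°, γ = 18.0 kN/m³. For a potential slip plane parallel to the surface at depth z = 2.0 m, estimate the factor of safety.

FS = 1.43

For an infinite slope with a slip plane parallel to the surface (no pore pressure): FS = [c' + γz cos²β tanφ'] / [γz sinβ cosβ].
γz = 18.0·2.0 = 36.00 kN/m²
Numerator = 15.3 + 36.00·cos²43.9°·tan29.1° = 15.3 + 36.00·0.5192·0.5566 = 25.703 kPa
Denominator = 36.00·sin43.9°·cos43.9° = 36.00·0.6934·0.7206 = 17.987 kPa
FS = 25.703 / 17.987 = 1.429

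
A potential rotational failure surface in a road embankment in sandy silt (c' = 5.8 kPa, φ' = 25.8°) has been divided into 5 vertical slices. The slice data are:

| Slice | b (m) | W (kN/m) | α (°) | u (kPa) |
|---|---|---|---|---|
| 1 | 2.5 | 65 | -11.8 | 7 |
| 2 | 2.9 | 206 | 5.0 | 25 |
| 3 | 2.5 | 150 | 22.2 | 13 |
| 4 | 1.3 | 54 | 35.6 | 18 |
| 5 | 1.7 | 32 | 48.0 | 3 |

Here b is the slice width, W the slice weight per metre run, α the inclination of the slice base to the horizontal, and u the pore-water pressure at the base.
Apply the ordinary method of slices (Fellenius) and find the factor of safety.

FS = 1.90

Ordinary method of slices: FS = Σ[c'·Δl_i + (W_i cosα_i − u_i·Δl_i)·tanφ'] / Σ W_i sinα_i, with Δl_i = b_i / cosα_i.
Slice 1: Δl = 2.5/cos(-11.8°) = 2.554 m; N'_1 = 65·cos(-11.8°) − 7·2.554 = 45.7; c'Δl = 14.81; W sinα = -13.3
Slice 2: Δl = 2.9/cos5.0° = 2.911 m; N'_2 = 206·cos5.0° − 25·2.911 = 132.4; c'Δl = 16.88; W sinα = 18.0
Slice 3: Δl = 2.5/cos22.2° = 2.700 m; N'_3 = 150·cos22.2° − 13·2.700 = 103.8; c'Δl = 15.66; W sinα = 56.7
Slice 4: Δl = 1.3/cos35.6° = 1.599 m; N'_4 = 54·cos35.6° − 18·1.599 = 15.1; c'Δl = 9.27; W sinα = 31.4
Slice 5: Δl = 1.7/cos48.0° = 2.541 m; N'_5 = 32·cos48.0° − 3·2.541 = 13.8; c'Δl = 14.74; W sinα = 23.8
Σc'Δl = 71.4 kN/m; ΣN' = 310.9 kN/m; ΣW sinα = 116.6 kN/m
Resisting = 71.4 + 310.9·tan25.8° = 71.4 + 150.3 = 221.7 kN/m
FS = 221.7 / 116.6 = 1.902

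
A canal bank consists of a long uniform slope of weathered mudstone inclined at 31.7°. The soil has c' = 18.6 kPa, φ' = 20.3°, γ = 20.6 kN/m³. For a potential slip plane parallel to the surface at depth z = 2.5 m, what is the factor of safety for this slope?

For an infinite slope with a slip plane parallel to the surface (no pore pressure): FS = [c' + γz cos²β tanφ'] / [γz sinβ cosβ].
γz = 20.6·2.5 = 51.50 kN/m²
Numerator = 18.6 + 51.50·cos²31.7°·tan20.3° = 18.6 + 51.50·0.7239·0.3699 = 32.390 kPa
Denominator = 51.50·sin31.7°·cos31.7° = 51.50·0.5255·0.8508 = 23.024 kPa
FS = 32.390 / 23.024 = 1.407

FS = 1.41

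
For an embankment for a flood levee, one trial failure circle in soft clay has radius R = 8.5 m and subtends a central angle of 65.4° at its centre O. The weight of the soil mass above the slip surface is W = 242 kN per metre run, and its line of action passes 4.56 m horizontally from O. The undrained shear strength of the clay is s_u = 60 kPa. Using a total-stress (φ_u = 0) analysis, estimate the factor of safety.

FS = 4.48

Taking moments about the centre O, the resisting moment is provided by the undrained shear strength acting along the arc:
Arc length L_a = R·θ = 8.5·(65.4°·π/180) = 8.5·1.1414 = 9.70 m
M_R = s_u·L_a·R = 60·9.70·8.5 = 4948.2 kN·m/m
M_D = W·d = 242·4.56 = 1103.5 kN·m/m
FS = M_R / M_D = 4948.2 / 1103.5 = 4.484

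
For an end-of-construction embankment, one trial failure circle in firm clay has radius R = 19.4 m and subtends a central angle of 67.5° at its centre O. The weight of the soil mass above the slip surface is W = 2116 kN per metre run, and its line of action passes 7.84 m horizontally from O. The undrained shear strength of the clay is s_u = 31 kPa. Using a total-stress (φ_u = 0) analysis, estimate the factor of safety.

Taking moments about the centre O, the resisting moment is provided by the undrained shear strength acting along the arc:
Arc length L_a = R·θ = 19.4·(67.5°·π/180) = 19.4·1.1781 = 22.86 m
M_R = s_u·L_a·R = 31·22.86·19.4 = 13745.0 kN·m/m
M_D = W·d = 2116·7.84 = 16589.4 kN·m/m
FS = M_R / M_D = 13745.0 / 16589.4 = 0.829

FS = 0.83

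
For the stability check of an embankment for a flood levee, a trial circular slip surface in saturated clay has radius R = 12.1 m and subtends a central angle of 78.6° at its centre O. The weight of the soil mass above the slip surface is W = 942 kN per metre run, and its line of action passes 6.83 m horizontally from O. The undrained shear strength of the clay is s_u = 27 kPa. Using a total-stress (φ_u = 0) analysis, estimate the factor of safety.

Taking moments about the centre O, the resisting moment is provided by the undrained shear strength acting along the arc:
Arc length L_a = R·θ = 12.1·(78.6°·π/180) = 12.1·1.3718 = 16.60 m
M_R = s_u·L_a·R = 27·16.60·12.1 = 5422.9 kN·m/m
M_D = W·d = 942·6.83 = 6433.9 kN·m/m
FS = M_R / M_D = 5422.9 / 6433.9 = 0.843

FS = 0.84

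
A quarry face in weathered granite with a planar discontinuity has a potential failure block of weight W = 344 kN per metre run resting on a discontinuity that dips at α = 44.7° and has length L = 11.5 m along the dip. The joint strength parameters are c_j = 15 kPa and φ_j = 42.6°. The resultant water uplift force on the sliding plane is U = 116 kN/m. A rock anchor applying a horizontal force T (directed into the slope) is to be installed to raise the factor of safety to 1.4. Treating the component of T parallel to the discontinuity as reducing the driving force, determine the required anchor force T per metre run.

Resolving forces along and normal to the sliding plane, with the horizontal anchor force T adding T·sinα to the effective normal force and T·cosα acting up the plane against the driving force:
FS = [c_jL + (W cosα − U + T sinα) tanφ_j] / [W sinα − T cosα]
Without the anchor: N' = 128.5 kN/m, driving T_d = 242.0 kN/m, resisting R = 15·11.5 + 128.5·tan42.6° = 290.7 kN/m, FS = 1.20.
Setting FS = 1.4 and solving for T:
1.4·(242.0 − T cos44.7°) = 290.7 + T sin44.7°·tan42.6°
T·(sin44.7°·tan42.6° + 1.4·cos44.7°) = 1.4·242.0 − 290.7
T·(0.7034·0.9195 + 1.4·0.7108) = 338.8 − 290.7 = 48.1
T·1.6419 = 48.1
T = 29.3 kN/m

T = 29 kN/m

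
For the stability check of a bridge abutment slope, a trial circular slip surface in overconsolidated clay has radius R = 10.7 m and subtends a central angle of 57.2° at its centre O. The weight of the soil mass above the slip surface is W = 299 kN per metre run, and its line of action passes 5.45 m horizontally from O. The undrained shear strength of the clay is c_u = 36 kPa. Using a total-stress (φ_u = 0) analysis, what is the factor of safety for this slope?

Taking moments about the centre O, the resisting moment is provided by the undrained shear strength acting along the arc:
Arc length L_a = R·θ = 10.7·(57.2°·π/180) = 10.7·0.9983 = 10.68 m
M_R = c_u·L_a·R = 36·10.68·10.7 = 4114.7 kN·m/m
M_D = W·d = 299·5.45 = 1629.5 kN·m/m
FS = M_R / M_D = 4114.7 / 1629.5 = 2.525

FS = 2.53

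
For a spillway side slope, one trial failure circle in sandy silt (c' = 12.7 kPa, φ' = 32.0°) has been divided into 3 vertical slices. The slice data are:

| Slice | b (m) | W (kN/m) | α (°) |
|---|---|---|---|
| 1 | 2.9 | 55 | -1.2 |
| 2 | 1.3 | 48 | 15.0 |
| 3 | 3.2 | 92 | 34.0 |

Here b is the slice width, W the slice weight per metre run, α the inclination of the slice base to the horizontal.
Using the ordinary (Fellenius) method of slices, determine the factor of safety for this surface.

FS = 3.41

Ordinary method of slices: FS = Σ[c'·Δl_i + (W_i cosα_i)·tanφ'] / Σ W_i sinα_i, with Δl_i = b_i / cosα_i.
Slice 1: Δl = 2.9/cos(-1.2°) = 2.901 m; N'_1 = 55·cos(-1.2°) = 55.0; c'Δl = 36.84; W sinα = -1.2
Slice 2: Δl = 1.3/cos15.0° = 1.346 m; N'_2 = 48·cos15.0° = 46.4; c'Δl = 17.09; W sinα = 12.4
Slice 3: Δl = 3.2/cos34.0° = 3.860 m; N'_3 = 92·cos34.0° = 76.3; c'Δl = 49.02; W sinα = 51.4
Σc'Δl = 103.0 kN/m; ΣN' = 177.6 kN/m; ΣW sinα = 62.7 kN/m
Resisting = 103.0 + 177.6·tan32.0° = 103.0 + 111.0 = 213.9 kN/m
FS = 213.9 / 62.7 = 3.411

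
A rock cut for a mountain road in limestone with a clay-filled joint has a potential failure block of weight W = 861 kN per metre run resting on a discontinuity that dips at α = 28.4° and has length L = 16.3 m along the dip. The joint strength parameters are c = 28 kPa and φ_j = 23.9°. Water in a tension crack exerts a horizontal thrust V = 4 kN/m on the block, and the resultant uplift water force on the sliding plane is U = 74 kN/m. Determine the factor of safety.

Resolving the block weight along and normal to the plane and applying the Mohr–Coulomb strength on the joint:
N' = W cosα − U − V sinα = 861·cos28.4° − 74 − 4·sin28.4° = 681.5 kN/m
Driving force T = W sinα + V cosα = 861·sin28.4° + 4·cos28.4° = 413.0 kN/m
Resisting force R = c·L + N'·tanφ_j = 28·16.3 + 681.5·tan23.9° = 456.4 + 302.0 = 758.4 kN/m
FS = R / T = 758.4 / 413.0 = 1.836

FS = 1.84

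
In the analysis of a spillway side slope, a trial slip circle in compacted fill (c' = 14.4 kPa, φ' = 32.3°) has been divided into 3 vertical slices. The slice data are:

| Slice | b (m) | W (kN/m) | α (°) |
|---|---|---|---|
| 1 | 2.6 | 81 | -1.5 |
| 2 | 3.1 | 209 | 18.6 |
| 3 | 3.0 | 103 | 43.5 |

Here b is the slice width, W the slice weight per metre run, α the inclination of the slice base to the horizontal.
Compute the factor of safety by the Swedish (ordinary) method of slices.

FS = 2.72

Ordinary method of slices: FS = Σ[c'·Δl_i + (W_i cosα_i)·tanφ'] / Σ W_i sinα_i, with Δl_i = b_i / cosα_i.
Slice 1: Δl = 2.6/cos(-1.5°) = 2.601 m; N'_1 = 81·cos(-1.5°) = 81.0; c'Δl = 37.45; W sinα = -2.1
Slice 2: Δl = 3.1/cos18.6° = 3.271 m; N'_2 = 209·cos18.6° = 198.1; c'Δl = 47.10; W sinα = 66.7
Slice 3: Δl = 3.0/cos43.5° = 4.136 m; N'_3 = 103·cos43.5° = 74.7; c'Δl = 59.56; W sinα = 70.9
Σc'Δl = 144.1 kN/m; ΣN' = 353.8 kN/m; ΣW sinα = 135.4 kN/m
Resisting = 144.1 + 353.8·tan32.3° = 144.1 + 223.6 = 367.8 kN/m
FS = 367.8 / 135.4 = 2.715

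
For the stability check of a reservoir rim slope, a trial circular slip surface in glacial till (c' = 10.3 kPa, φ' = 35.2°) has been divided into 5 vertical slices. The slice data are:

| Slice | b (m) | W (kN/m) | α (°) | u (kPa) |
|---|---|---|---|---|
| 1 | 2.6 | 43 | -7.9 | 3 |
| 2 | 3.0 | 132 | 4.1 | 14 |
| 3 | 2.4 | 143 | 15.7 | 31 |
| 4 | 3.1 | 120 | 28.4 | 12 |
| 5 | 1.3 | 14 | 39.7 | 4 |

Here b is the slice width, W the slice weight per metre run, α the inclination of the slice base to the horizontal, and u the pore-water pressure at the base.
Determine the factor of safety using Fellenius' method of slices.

Ordinary method of slices: FS = Σ[c'·Δl_i + (W_i cosα_i − u_i·Δl_i)·tanφ'] / Σ W_i sinα_i, with Δl_i = b_i / cosα_i.
Slice 1: Δl = 2.6/cos(-7.9°) = 2.625 m; N'_1 = 43·cos(-7.9°) − 3·2.625 = 34.7; c'Δl = 27.04; W sinα = -5.9
Slice 2: Δl = 3.0/cos4.1° = 3.008 m; N'_2 = 132·cos4.1° − 14·3.008 = 89.6; c'Δl = 30.98; W sinα = 9.4
Slice 3: Δl = 2.4/cos15.7° = 2.493 m; N'_3 = 143·cos15.7° − 31·2.493 = 60.4; c'Δl = 25.68; W sinα = 38.7
Slice 4: Δl = 3.1/cos28.4° = 3.524 m; N'_4 = 120·cos28.4° − 12·3.524 = 63.3; c'Δl = 36.30; W sinα = 57.1
Slice 5: Δl = 1.3/cos39.7° = 1.690 m; N'_5 = 14·cos39.7° − 4·1.690 = 4.0; c'Δl = 17.40; W sinα = 8.9
Σc'Δl = 137.4 kN/m; ΣN' = 251.9 kN/m; ΣW sinα = 108.2 kN/m
Resisting = 137.4 + 251.9·tan35.2° = 137.4 + 177.7 = 315.1 kN/m
FS = 315.1 / 108.2 = 2.911

FS = 2.91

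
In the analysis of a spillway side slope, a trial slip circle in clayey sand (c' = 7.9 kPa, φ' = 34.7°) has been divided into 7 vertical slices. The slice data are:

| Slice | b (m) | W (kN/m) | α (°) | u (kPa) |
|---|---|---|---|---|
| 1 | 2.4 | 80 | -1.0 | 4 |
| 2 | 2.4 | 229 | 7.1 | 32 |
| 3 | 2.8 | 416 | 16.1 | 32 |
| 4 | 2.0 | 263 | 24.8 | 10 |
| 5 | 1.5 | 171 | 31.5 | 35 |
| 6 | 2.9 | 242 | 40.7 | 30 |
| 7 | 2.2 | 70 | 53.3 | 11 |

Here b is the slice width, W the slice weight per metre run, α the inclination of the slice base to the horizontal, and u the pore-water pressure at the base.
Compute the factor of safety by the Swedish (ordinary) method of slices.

Ordinary method of slices: FS = Σ[c'·Δl_i + (W_i cosα_i − u_i·Δl_i)·tanφ'] / Σ W_i sinα_i, with Δl_i = b_i / cosα_i.
Slice 1: Δl = 2.4/cos(-1.0°) = 2.400 m; N'_1 = 80·cos(-1.0°) − 4·2.400 = 70.4; c'Δl = 18.96; W sinα = -1.4
Slice 2: Δl = 2.4/cos7.1° = 2.419 m; N'_2 = 229·cos7.1° − 32·2.419 = 149.9; c'Δl = 19.11; W sinα = 28.3
Slice 3: Δl = 2.8/cos16.1° = 2.914 m; N'_3 = 416·cos16.1° − 32·2.914 = 306.4; c'Δl = 23.02; W sinα = 115.4
Slice 4: Δl = 2.0/cos24.8° = 2.203 m; N'_4 = 263·cos24.8° − 10·2.203 = 216.7; c'Δl = 17.41; W sinα = 110.3
Slice 5: Δl = 1.5/cos31.5° = 1.759 m; N'_5 = 171·cos31.5° − 35·1.759 = 84.2; c'Δl = 13.90; W sinα = 89.3
Slice 6: Δl = 2.9/cos40.7° = 3.825 m; N'_6 = 242·cos40.7° − 30·3.825 = 68.7; c'Δl = 30.22; W sinα = 157.8
Slice 7: Δl = 2.2/cos53.3° = 3.681 m; N'_7 = 70·cos53.3° − 11·3.681 = 1.3; c'Δl = 29.08; W sinα = 56.1
Σc'Δl = 151.7 kN/m; ΣN' = 897.7 kN/m; ΣW sinα = 555.9 kN/m
Resisting = 151.7 + 897.7·tan34.7° = 151.7 + 621.6 = 773.3 kN/m
FS = 773.3 / 555.9 = 1.391

FS = 1.39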